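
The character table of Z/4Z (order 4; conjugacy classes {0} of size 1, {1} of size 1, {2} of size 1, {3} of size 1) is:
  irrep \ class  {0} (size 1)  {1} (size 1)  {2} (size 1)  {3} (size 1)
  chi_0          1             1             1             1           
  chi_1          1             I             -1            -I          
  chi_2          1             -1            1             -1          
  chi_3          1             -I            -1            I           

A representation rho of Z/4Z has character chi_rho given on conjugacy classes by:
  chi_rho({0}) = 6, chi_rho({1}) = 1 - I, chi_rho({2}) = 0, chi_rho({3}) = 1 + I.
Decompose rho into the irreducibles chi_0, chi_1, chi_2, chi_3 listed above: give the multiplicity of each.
Multiplicities: chi_0: 2, chi_1: 1, chi_2: 1, chi_3: 2.

Derivation: Use <chi_rho, chi> = (1/|G|) sum_C |C| * chi_rho(C) * conj(chi(C)) with |G| = 4 for each irreducible chi in the table:
  <chi_rho, chi_0> = (1/4)[1*(6)*conj(1) + 1*(1 - I)*conj(1) + 1*(0)*conj(1) + 1*(1 + I)*conj(1)]
      = (1/4)[(6) + (1 - I) + (0) + (1 + I)] = 8/4 = 2
  <chi_rho, chi_1> = (1/4)[1*(6)*conj(1) + 1*(1 - I)*conj(I) + 1*(0)*conj(-1) + 1*(1 + I)*conj(-I)]
      = (1/4)[(6) + (-1 - I) + (0) + (-1 + I)] = 4/4 = 1
  <chi_rho, chi_2> = (1/4)[1*(6)*conj(1) + 1*(1 - I)*conj(-1) + 1*(0)*conj(1) + 1*(1 + I)*conj(-1)]
      = (1/4)[(6) + (-1 + I) + (0) + (-1 - I)] = 4/4 = 1
  <chi_rho, chi_3> = (1/4)[1*(6)*conj(1) + 1*(1 - I)*conj(-I) + 1*(0)*conj(-1) + 1*(1 + I)*conj(I)]
      = (1/4)[(6) + (1 + I) + (0) + (1 - I)] = 8/4 = 2
(Exp terms are combined using exp(i*s)*conj(exp(i*t)) = exp(i*(s-t)), and sums of them are collapsed using the identity that for every m > 1 the m distinct m-th roots of unity sum to 0, e.g. 1 + exp(2*I*pi/3) + exp(-2*I*pi/3) = 0.)
Dimension check: dim(rho) = sum (mult * dim) = 2*1 + 1*1 + 1*1 + 2*1 = 6 = chi_rho(e) = 6.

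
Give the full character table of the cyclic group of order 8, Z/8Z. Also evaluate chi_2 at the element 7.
Character table of Z/8Z (irreps indexed chi_0,...,chi_7 with chi_k(m) = zeta_8^(k*m), zeta_8 = exp(2*pi*i/8)):
  irrep \ class  {0} (size 1)  {1} (size 1)    {2} (size 1)  {3} (size 1)    {4} (size 1)  {5} (size 1)    {6} (size 1)  {7} (size 1)  
  chi_0          1             1               1             1               1             1               1             1             
  chi_1          1             exp(I*pi/4)     I             exp(3*I*pi/4)   -1            exp(-3*I*pi/4)  -I            exp(-I*pi/4)  
  chi_2          1             I               -1            -I              1             I               -1            -I            
  chi_3          1             exp(3*I*pi/4)   -I            exp(I*pi/4)     -1            exp(-I*pi/4)    I             exp(-3*I*pi/4)
  chi_4          1             -1              1             -1              1             -1              1             -1            
  chi_5          1             exp(-3*I*pi/4)  I             exp(-I*pi/4)    -1            exp(I*pi/4)     -I            exp(3*I*pi/4) 
  chi_6          1             -I              -1            I               1             -I              -1            I             
  chi_7          1             exp(-I*pi/4)    -I            exp(-3*I*pi/4)  -1            exp(3*I*pi/4)   I             exp(I*pi/4)   

Spot check: chi_2(7) = zeta_8^(2*7) = zeta_8^14 = -I.

Solution. Z/8Z is abelian, so all 8 irreducible complex representations are 1-dimensional. They are given by chi_k(m) = zeta_8^(k*m) for k = 0,...,7. Row orthogonality: sum_m chi_k(m) conj(chi_l(m)) = 8 * [k = l].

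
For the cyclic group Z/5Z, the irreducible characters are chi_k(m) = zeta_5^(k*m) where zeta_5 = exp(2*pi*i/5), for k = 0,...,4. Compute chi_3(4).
chi_3(4) = zeta_5^12 = exp(4*I*pi/5)

Details: chi_3(4) = zeta_5^(3*4) = zeta_5^12. Since zeta_5^5 = 1, this equals zeta_5^2 = exp(2*pi*i*2/5) = exp(4*I*pi/5).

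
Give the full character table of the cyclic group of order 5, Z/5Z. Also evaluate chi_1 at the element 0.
Character table of Z/5Z (irreps indexed chi_0,...,chi_4 with chi_k(m) = zeta_5^(k*m), zeta_5 = exp(2*pi*i/5)):
  irrep \ class  {0} (size 1)  {1} (size 1)    {2} (size 1)    {3} (size 1)    {4} (size 1)  
  chi_0          1             1               1               1               1             
  chi_1          1             exp(2*I*pi/5)   exp(4*I*pi/5)   exp(-4*I*pi/5)  exp(-2*I*pi/5)
  chi_2          1             exp(4*I*pi/5)   exp(-2*I*pi/5)  exp(2*I*pi/5)   exp(-4*I*pi/5)
  chi_3          1             exp(-4*I*pi/5)  exp(2*I*pi/5)   exp(-2*I*pi/5)  exp(4*I*pi/5) 
  chi_4          1             exp(-2*I*pi/5)  exp(-4*I*pi/5)  exp(4*I*pi/5)   exp(2*I*pi/5) 

Spot check: chi_1(0) = zeta_5^(1*0) = zeta_5^0 = 1.

Justification: Z/5Z is abelian, so all 5 irreducible complex representations are 1-dimensional. They are given by chi_k(m) = zeta_5^(k*m) for k = 0,...,4. Row orthogonality: sum_m chi_k(m) conj(chi_l(m)) = 5 * [k = l].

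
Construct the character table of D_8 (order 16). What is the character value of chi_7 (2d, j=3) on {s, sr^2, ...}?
Conjugacy classes: {e} of size 1, {r^4} of size 1, {r^1, r^7} of size 2, {r^2, r^6} of size 2, {r^3, r^5} of size 2, {s, sr^2, ...} of size 4, {sr, sr^3, ...} of size 4.
Character table:
  irrep \ class              {e} (size 1)  {r^4} (size 1)  {r^1, r^7} (size 2)  {r^2, r^6} (size 2)  {r^3, r^5} (size 2)  {s, sr^2, ...} (size 4)  {sr, sr^3, ...} (size 4)
  chi_1 (triv)               1             1               1                    1                    1                    1                        1                       
  chi_2 (sign: r->1, s->-1)  1             1               1                    1                    1                    -1                       -1                      
  chi_3 (r->-1, s->1)        1             1               -1                   1                    -1                   1                        -1                      
  chi_4 (r->-1, s->-1)       1             1               -1                   1                    -1                   -1                       1                       
  chi_5 (2d, j=1)            2             -2              sqrt(2)              0                    -sqrt(2)             0                        0                       
  chi_6 (2d, j=2)            2             2               0                    -2                   0                    0                        0                       
  chi_7 (2d, j=3)            2             -2              -sqrt(2)             0                    sqrt(2)              0                        0                       

Spot check: chi_7 (2d, j=3) on {s, sr^2, ...} = 0.

Working: D_8 has order 2*8 = 16 with 7 conjugacy classes, hence 7 irreducibles. Sum of squared dims 1 + 1 + 1 + 1 + 4 + 4 + 4 = 16 = |G|. Linear characters come from the abelianisation; the 2-dimensional irreps have character r^k -> 2*cos(2*pi*j*k/8), reflections -> 0.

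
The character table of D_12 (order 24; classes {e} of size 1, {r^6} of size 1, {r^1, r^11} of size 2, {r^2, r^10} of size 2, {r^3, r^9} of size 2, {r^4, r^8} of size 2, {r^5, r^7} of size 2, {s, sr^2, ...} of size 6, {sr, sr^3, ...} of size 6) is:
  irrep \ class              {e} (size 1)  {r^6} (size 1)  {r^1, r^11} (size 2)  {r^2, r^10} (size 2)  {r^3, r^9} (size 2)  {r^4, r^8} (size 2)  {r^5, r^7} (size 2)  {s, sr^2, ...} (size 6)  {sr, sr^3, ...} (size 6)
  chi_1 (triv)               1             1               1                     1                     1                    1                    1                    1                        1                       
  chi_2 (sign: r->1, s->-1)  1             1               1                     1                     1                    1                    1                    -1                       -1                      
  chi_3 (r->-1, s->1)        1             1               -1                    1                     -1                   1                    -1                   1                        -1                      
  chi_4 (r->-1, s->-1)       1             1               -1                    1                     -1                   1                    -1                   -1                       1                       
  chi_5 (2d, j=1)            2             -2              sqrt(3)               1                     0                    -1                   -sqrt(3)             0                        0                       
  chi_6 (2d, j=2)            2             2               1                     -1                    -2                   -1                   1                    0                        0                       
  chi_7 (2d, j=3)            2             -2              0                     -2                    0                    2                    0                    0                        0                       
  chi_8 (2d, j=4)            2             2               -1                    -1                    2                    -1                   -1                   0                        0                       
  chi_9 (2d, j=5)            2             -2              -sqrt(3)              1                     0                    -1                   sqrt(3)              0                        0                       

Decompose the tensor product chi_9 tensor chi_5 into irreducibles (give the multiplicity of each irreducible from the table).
chi_9 tensor chi_5 = chi_3 + chi_4 + chi_8 (all other irreducibles have multiplicity 0).

Justification: The character of a tensor product is the pointwise product (chi_9 * chi_5)(C) = chi_9(C) * chi_5(C):
  {e}: (2)*(2), {r^6}: (-2)*(-2), {r^1, r^11}: (-sqrt(3))*(sqrt(3)), {r^2, r^10}: (1)*(1), {r^3, r^9}: (0)*(0), {r^4, r^8}: (-1)*(-1), {r^5, r^7}: (sqrt(3))*(-sqrt(3)), {s, sr^2, ...}: (0)*(0), {sr, sr^3, ...}: (0)*(0)
so (chi_9 * chi_5) takes values
  {e} -> 4, {r^6} -> 4, {r^1, r^11} -> -3, {r^2, r^10} -> 1, {r^3, r^9} -> 0, {r^4, r^8} -> 1, {r^5, r^7} -> -3, {s, sr^2, ...} -> 0, {sr, sr^3, ...} -> 0.
Now take the inner product of this character with each irreducible chi from the table, <chi_9*chi_5, chi> = (1/24) sum_C |C| (chi_9*chi_5)(C) conj(chi(C)):
  <chi_9*chi_5, chi_1> = (1/24)[1*(4)*conj(1) + 1*(4)*conj(1) + 2*(-3)*conj(1) + 2*(1)*conj(1) + 2*(0)*conj(1) + 2*(1)*conj(1) + 2*(-3)*conj(1) + 6*(0)*conj(1) + 6*(0)*conj(1)]
      = (1/24)[(4) + (4) + (-6) + (2) + (0) + (2) + (-6) + (0) + (0)] = 0/24 = 0
  <chi_9*chi_5, chi_2> = (1/24)[1*(4)*conj(1) + 1*(4)*conj(1) + 2*(-3)*conj(1) + 2*(1)*conj(1) + 2*(0)*conj(1) + 2*(1)*conj(1) + 2*(-3)*conj(1) + 6*(0)*conj(-1) + 6*(0)*conj(-1)]
      = (1/24)[(4) + (4) + (-6) + (2) + (0) + (2) + (-6) + (0) + (0)] = 0/24 = 0
  <chi_9*chi_5, chi_3> = (1/24)[1*(4)*conj(1) + 1*(4)*conj(1) + 2*(-3)*conj(-1) + 2*(1)*conj(1) + 2*(0)*conj(-1) + 2*(1)*conj(1) + 2*(-3)*conj(-1) + 6*(0)*conj(1) + 6*(0)*conj(-1)]
      = (1/24)[(4) + (4) + (6) + (2) + (0) + (2) + (6) + (0) + (0)] = 24/24 = 1
  <chi_9*chi_5, chi_4> = (1/24)[1*(4)*conj(1) + 1*(4)*conj(1) + 2*(-3)*conj(-1) + 2*(1)*conj(1) + 2*(0)*conj(-1) + 2*(1)*conj(1) + 2*(-3)*conj(-1) + 6*(0)*conj(-1) + 6*(0)*conj(1)]
      = (1/24)[(4) + (4) + (6) + (2) + (0) + (2) + (6) + (0) + (0)] = 24/24 = 1
  <chi_9*chi_5, chi_5> = (1/24)[1*(4)*conj(2) + 1*(4)*conj(-2) + 2*(-3)*conj(sqrt(3)) + 2*(1)*conj(1) + 2*(0)*conj(0) + 2*(1)*conj(-1) + 2*(-3)*conj(-sqrt(3)) + 6*(0)*conj(0) + 6*(0)*conj(0)]
      = (1/24)[(8) + (-8) + (-6*sqrt(3)) + (2) + (0) + (-2) + (6*sqrt(3)) + (0) + (0)] = 0/24 = 0
  <chi_9*chi_5, chi_6> = (1/24)[1*(4)*conj(2) + 1*(4)*conj(2) + 2*(-3)*conj(1) + 2*(1)*conj(-1) + 2*(0)*conj(-2) + 2*(1)*conj(-1) + 2*(-3)*conj(1) + 6*(0)*conj(0) + 6*(0)*conj(0)]
      = (1/24)[(8) + (8) + (-6) + (-2) + (0) + (-2) + (-6) + (0) + (0)] = 0/24 = 0
  <chi_9*chi_5, chi_7> = (1/24)[1*(4)*conj(2) + 1*(4)*conj(-2) + 2*(-3)*conj(0) + 2*(1)*conj(-2) + 2*(0)*conj(0) + 2*(1)*conj(2) + 2*(-3)*conj(0) + 6*(0)*conj(0) + 6*(0)*conj(0)]
      = (1/24)[(8) + (-8) + (0) + (-4) + (0) + (4) + (0) + (0) + (0)] = 0/24 = 0
  <chi_9*chi_5, chi_8> = (1/24)[1*(4)*conj(2) + 1*(4)*conj(2) + 2*(-3)*conj(-1) + 2*(1)*conj(-1) + 2*(0)*conj(2) + 2*(1)*conj(-1) + 2*(-3)*conj(-1) + 6*(0)*conj(0) + 6*(0)*conj(0)]
      = (1/24)[(8) + (8) + (6) + (-2) + (0) + (-2) + (6) + (0) + (0)] = 24/24 = 1
  <chi_9*chi_5, chi_9> = (1/24)[1*(4)*conj(2) + 1*(4)*conj(-2) + 2*(-3)*conj(-sqrt(3)) + 2*(1)*conj(1) + 2*(0)*conj(0) + 2*(1)*conj(-1) + 2*(-3)*conj(sqrt(3)) + 6*(0)*conj(0) + 6*(0)*conj(0)]
      = (1/24)[(8) + (-8) + (6*sqrt(3)) + (2) + (0) + (-2) + (-6*sqrt(3)) + (0) + (0)] = 0/24 = 0
Hence the multiplicities are chi_3: 1, chi_4: 1, chi_8: 1. Dimension check: dim(chi_9)*dim(chi_5) = 2*2 = 4 and sum (mult * dim) = 1*1 + 1*1 + 1*2 = 4.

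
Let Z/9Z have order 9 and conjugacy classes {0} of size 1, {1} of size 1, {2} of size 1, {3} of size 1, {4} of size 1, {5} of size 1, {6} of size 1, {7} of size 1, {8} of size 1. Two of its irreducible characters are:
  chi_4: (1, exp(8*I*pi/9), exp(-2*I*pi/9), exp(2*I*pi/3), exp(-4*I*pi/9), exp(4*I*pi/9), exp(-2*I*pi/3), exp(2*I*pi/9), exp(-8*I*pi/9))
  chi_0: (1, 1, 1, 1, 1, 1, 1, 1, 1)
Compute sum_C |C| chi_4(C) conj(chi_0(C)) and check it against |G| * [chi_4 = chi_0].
Sum = 0; so <chi_4, chi_0> = 0 (distinct irreducibles are orthogonal).

Argument: Compute term by term over conjugacy classes (|C| * chi_4(C) * conj(chi_0(C))):
  1*(1)*conj(1) + 1*(exp(8*I*pi/9))*conj(1) + 1*(exp(-2*I*pi/9))*conj(1) + 1*(exp(2*I*pi/3))*conj(1) + 1*(exp(-4*I*pi/9))*conj(1) + 1*(exp(4*I*pi/9))*conj(1) + 1*(exp(-2*I*pi/3))*conj(1) + 1*(exp(2*I*pi/9))*conj(1) + 1*(exp(-8*I*pi/9))*conj(1)
  = (1) + (exp(8*I*pi/9)) + (exp(-2*I*pi/9)) + (exp(2*I*pi/3)) + (exp(-4*I*pi/9)) + (exp(4*I*pi/9)) + (exp(-2*I*pi/3)) + (exp(2*I*pi/9)) + (exp(-8*I*pi/9))
  = 0.
(Exp terms are combined using exp(i*s)*conj(exp(i*t)) = exp(i*(s-t)), and sums of them are collapsed using the identity that for every m > 1 the m distinct m-th roots of unity sum to 0, e.g. 1 + exp(2*I*pi/3) + exp(-2*I*pi/3) = 0.)
Dividing by |G| = 9 gives 0/9 = 0, matching the row-orthogonality relation <chi_4, chi_0> = [chi_4 = chi_0].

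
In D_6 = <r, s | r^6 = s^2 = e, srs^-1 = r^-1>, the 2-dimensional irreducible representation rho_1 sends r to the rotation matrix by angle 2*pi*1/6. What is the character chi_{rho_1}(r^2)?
chi_{rho_1}(r^2) = 2*cos(2*pi*1*2/6) = -1

Solution. rho_1(r^2) is rotation by angle 2*pi*1*2/6, whose trace is 2*cos(2*pi*1*2/6) = -1.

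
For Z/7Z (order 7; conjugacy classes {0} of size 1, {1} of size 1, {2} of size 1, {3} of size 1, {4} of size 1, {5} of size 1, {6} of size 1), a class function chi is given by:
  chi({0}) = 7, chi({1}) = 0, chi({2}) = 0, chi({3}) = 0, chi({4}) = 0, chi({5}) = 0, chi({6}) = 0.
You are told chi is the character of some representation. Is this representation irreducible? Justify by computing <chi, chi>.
Not irreducible (reducible): <chi, chi> = 7 > 1.

Argument: <chi, chi> = (1/|G|) sum_C |C| * |chi(C)|^2 = (1/7)[1*|7|^2 + 1*|0|^2 + 1*|0|^2 + 1*|0|^2 + 1*|0|^2 + 1*|0|^2 + 1*|0|^2]
  = (1/7)[(49) + (0) + (0) + (0) + (0) + (0) + (0)] = 49/7 = 7.
(Exp terms are combined using exp(i*s)*conj(exp(i*t)) = exp(i*(s-t)), and sums of them are collapsed using the identity that for every m > 1 the m distinct m-th roots of unity sum to 0, e.g. 1 + exp(2*I*pi/3) + exp(-2*I*pi/3) = 0.)
A character is irreducible iff <chi, chi> = 1, so this representation is reducible.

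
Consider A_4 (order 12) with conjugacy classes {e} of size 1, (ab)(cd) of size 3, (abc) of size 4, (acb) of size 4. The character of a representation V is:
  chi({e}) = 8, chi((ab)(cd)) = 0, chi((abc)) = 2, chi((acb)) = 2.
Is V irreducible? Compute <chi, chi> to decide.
Not irreducible (reducible): <chi, chi> = 8 > 1.

Justification: <chi, chi> = (1/|G|) sum_C |C| * |chi(C)|^2 = (1/12)[1*|8|^2 + 3*|0|^2 + 4*|2|^2 + 4*|2|^2]
  = (1/12)[(64) + (0) + (16) + (16)] = 96/12 = 8.
(Exp terms are combined using exp(i*s)*conj(exp(i*t)) = exp(i*(s-t)), and sums of them are collapsed using the identity that for every m > 1 the m distinct m-th roots of unity sum to 0, e.g. 1 + exp(2*I*pi/3) + exp(-2*I*pi/3) = 0.)
A character is irreducible iff <chi, chi> = 1, so this representation is reducible.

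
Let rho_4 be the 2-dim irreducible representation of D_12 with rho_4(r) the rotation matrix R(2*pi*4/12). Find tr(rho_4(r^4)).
chi_{rho_4}(r^4) = 2*cos(2*pi*4*4/12) = -1

rho_4(r^4) is rotation by angle 2*pi*4*4/12, whose trace is 2*cos(2*pi*4*4/12) = -1.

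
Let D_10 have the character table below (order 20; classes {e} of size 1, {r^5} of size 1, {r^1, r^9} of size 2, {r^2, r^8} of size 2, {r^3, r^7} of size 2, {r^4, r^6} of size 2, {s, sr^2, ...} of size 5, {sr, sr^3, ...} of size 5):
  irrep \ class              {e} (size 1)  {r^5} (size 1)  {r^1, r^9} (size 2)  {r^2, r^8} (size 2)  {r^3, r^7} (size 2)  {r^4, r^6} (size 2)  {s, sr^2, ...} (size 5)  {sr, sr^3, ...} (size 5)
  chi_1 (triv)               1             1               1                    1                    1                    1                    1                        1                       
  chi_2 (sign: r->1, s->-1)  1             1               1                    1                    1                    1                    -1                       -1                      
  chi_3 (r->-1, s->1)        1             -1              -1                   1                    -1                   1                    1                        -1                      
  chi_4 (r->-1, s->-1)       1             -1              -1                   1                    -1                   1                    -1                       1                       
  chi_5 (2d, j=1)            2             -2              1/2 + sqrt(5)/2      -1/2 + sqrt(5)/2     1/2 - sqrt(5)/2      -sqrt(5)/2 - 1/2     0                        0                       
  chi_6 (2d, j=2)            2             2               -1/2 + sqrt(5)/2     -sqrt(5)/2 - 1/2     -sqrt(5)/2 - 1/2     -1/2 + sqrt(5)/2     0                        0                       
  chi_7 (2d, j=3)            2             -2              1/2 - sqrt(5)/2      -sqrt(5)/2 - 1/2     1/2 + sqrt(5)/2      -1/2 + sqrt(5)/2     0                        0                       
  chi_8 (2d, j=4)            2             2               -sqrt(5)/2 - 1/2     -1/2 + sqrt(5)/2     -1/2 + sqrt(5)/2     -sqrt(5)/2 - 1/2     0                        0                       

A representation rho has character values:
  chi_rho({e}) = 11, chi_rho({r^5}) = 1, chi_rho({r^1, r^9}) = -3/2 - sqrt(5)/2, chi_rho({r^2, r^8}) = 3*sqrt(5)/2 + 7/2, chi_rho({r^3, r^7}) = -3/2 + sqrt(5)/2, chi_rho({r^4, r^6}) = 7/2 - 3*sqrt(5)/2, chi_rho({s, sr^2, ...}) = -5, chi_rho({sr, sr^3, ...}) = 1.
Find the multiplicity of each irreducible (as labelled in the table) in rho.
Multiplicities: chi_1: 0, chi_2: 2, chi_3: 0, chi_4: 3, chi_5: 1, chi_6: 0, chi_7: 0, chi_8: 2.

Use <chi_rho, chi> = (1/|G|) sum_C |C| * chi_rho(C) * conj(chi(C)) with |G| = 20 for each irreducible chi in the table:
  <chi_rho, chi_1> = (1/20)[1*(11)*conj(1) + 1*(1)*conj(1) + 2*(-3/2 - sqrt(5)/2)*conj(1) + 2*(3*sqrt(5)/2 + 7/2)*conj(1) + 2*(-3/2 + sqrt(5)/2)*conj(1) + 2*(7/2 - 3*sqrt(5)/2)*conj(1) + 5*(-5)*conj(1) + 5*(1)*conj(1)]
      = (1/20)[(11) + (1) + (-3 - sqrt(5)) + (3*sqrt(5) + 7) + (-3 + sqrt(5)) + (7 - 3*sqrt(5)) + (-25) + (5)] = 0/20 = 0
  <chi_rho, chi_2> = (1/20)[1*(11)*conj(1) + 1*(1)*conj(1) + 2*(-3/2 - sqrt(5)/2)*conj(1) + 2*(3*sqrt(5)/2 + 7/2)*conj(1) + 2*(-3/2 + sqrt(5)/2)*conj(1) + 2*(7/2 - 3*sqrt(5)/2)*conj(1) + 5*(-5)*conj(-1) + 5*(1)*conj(-1)]
      = (1/20)[(11) + (1) + (-3 - sqrt(5)) + (3*sqrt(5) + 7) + (-3 + sqrt(5)) + (7 - 3*sqrt(5)) + (25) + (-5)] = 40/20 = 2
  <chi_rho, chi_3> = (1/20)[1*(11)*conj(1) + 1*(1)*conj(-1) + 2*(-3/2 - sqrt(5)/2)*conj(-1) + 2*(3*sqrt(5)/2 + 7/2)*conj(1) + 2*(-3/2 + sqrt(5)/2)*conj(-1) + 2*(7/2 - 3*sqrt(5)/2)*conj(1) + 5*(-5)*conj(1) + 5*(1)*conj(-1)]
      = (1/20)[(11) + (-1) + (sqrt(5) + 3) + (3*sqrt(5) + 7) + (3 - sqrt(5)) + (7 - 3*sqrt(5)) + (-25) + (-5)] = 0/20 = 0
  <chi_rho, chi_4> = (1/20)[1*(11)*conj(1) + 1*(1)*conj(-1) + 2*(-3/2 - sqrt(5)/2)*conj(-1) + 2*(3*sqrt(5)/2 + 7/2)*conj(1) + 2*(-3/2 + sqrt(5)/2)*conj(-1) + 2*(7/2 - 3*sqrt(5)/2)*conj(1) + 5*(-5)*conj(-1) + 5*(1)*conj(1)]
      = (1/20)[(11) + (-1) + (sqrt(5) + 3) + (3*sqrt(5) + 7) + (3 - sqrt(5)) + (7 - 3*sqrt(5)) + (25) + (5)] = 60/20 = 3
  <chi_rho, chi_5> = (1/20)[1*(11)*conj(2) + 1*(1)*conj(-2) + 2*(-3/2 - sqrt(5)/2)*conj(1/2 + sqrt(5)/2) + 2*(3*sqrt(5)/2 + 7/2)*conj(-1/2 + sqrt(5)/2) + 2*(-3/2 + sqrt(5)/2)*conj(1/2 - sqrt(5)/2) + 2*(7/2 - 3*sqrt(5)/2)*conj(-sqrt(5)/2 - 1/2) + 5*(-5)*conj(0) + 5*(1)*conj(0)]
      = (1/20)[(22) + (-2) + (-2*sqrt(5) - 4) + (4 + 2*sqrt(5)) + (-4 + 2*sqrt(5)) + (4 - 2*sqrt(5)) + (0) + (0)] = 20/20 = 1
  <chi_rho, chi_6> = (1/20)[1*(11)*conj(2) + 1*(1)*conj(2) + 2*(-3/2 - sqrt(5)/2)*conj(-1/2 + sqrt(5)/2) + 2*(3*sqrt(5)/2 + 7/2)*conj(-sqrt(5)/2 - 1/2) + 2*(-3/2 + sqrt(5)/2)*conj(-sqrt(5)/2 - 1/2) + 2*(7/2 - 3*sqrt(5)/2)*conj(-1/2 + sqrt(5)/2) + 5*(-5)*conj(0) + 5*(1)*conj(0)]
      = (1/20)[(22) + (2) + (-sqrt(5) - 1) + (-5*sqrt(5) - 11) + (-1 + sqrt(5)) + (-11 + 5*sqrt(5)) + (0) + (0)] = 0/20 = 0
  <chi_rho, chi_7> = (1/20)[1*(11)*conj(2) + 1*(1)*conj(-2) + 2*(-3/2 - sqrt(5)/2)*conj(1/2 - sqrt(5)/2) + 2*(3*sqrt(5)/2 + 7/2)*conj(-sqrt(5)/2 - 1/2) + 2*(-3/2 + sqrt(5)/2)*conj(1/2 + sqrt(5)/2) + 2*(7/2 - 3*sqrt(5)/2)*conj(-1/2 + sqrt(5)/2) + 5*(-5)*conj(0) + 5*(1)*conj(0)]
      = (1/20)[(22) + (-2) + (1 + sqrt(5)) + (-5*sqrt(5) - 11) + (1 - sqrt(5)) + (-11 + 5*sqrt(5)) + (0) + (0)] = 0/20 = 0
  <chi_rho, chi_8> = (1/20)[1*(11)*conj(2) + 1*(1)*conj(2) + 2*(-3/2 - sqrt(5)/2)*conj(-sqrt(5)/2 - 1/2) + 2*(3*sqrt(5)/2 + 7/2)*conj(-1/2 + sqrt(5)/2) + 2*(-3/2 + sqrt(5)/2)*conj(-1/2 + sqrt(5)/2) + 2*(7/2 - 3*sqrt(5)/2)*conj(-sqrt(5)/2 - 1/2) + 5*(-5)*conj(0) + 5*(1)*conj(0)]
      = (1/20)[(22) + (2) + (4 + 2*sqrt(5)) + (4 + 2*sqrt(5)) + (4 - 2*sqrt(5)) + (4 - 2*sqrt(5)) + (0) + (0)] = 40/20 = 2
Dimension check: dim(rho) = sum (mult * dim) = 0*1 + 2*1 + 0*1 + 3*1 + 1*2 + 0*2 + 0*2 + 2*2 = 11 = chi_rho(e) = 11.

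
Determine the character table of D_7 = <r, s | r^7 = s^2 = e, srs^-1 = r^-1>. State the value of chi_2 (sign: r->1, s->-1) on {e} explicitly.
Conjugacy classes: {e} of size 1, {r^1, r^6} of size 2, {r^2, r^5} of size 2, {r^3, r^4} of size 2, {s, sr, ..., sr^6} of size 7.
Character table:
  irrep \ class              {e} (size 1)  {r^1, r^6} (size 2)  {r^2, r^5} (size 2)  {r^3, r^4} (size 2)  {s, sr, ..., sr^6} (size 7)
  chi_1 (triv)               1             1                    1                    1                    1                          
  chi_2 (sign: r->1, s->-1)  1             1                    1                    1                    -1                         
  chi_3 (2d, j=1)            2             2*cos(2*pi/7)        -2*cos(3*pi/7)       -2*cos(pi/7)         0                          
  chi_4 (2d, j=2)            2             -2*cos(3*pi/7)       -2*cos(pi/7)         2*cos(2*pi/7)        0                          
  chi_5 (2d, j=3)            2             -2*cos(pi/7)         2*cos(2*pi/7)        -2*cos(3*pi/7)       0                          

Spot check: chi_2 (sign: r->1, s->-1) on {e} = 1.

Reasoning: D_7 has order 2*7 = 14 with 5 conjugacy classes, hence 5 irreducibles. Sum of squared dims 1 + 1 + 4 + 4 + 4 = 14 = |G|. Linear characters come from the abelianisation; the 2-dimensional irreps have character r^k -> 2*cos(2*pi*j*k/7), reflections -> 0.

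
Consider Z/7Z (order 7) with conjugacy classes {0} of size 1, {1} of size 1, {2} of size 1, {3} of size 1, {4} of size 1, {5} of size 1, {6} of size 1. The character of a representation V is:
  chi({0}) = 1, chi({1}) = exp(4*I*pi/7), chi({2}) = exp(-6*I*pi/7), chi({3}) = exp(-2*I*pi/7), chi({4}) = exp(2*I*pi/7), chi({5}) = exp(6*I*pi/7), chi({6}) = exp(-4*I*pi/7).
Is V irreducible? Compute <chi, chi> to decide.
Irreducible: <chi, chi> = 1.

<chi, chi> = (1/|G|) sum_C |C| * |chi(C)|^2 = (1/7)[1*|1|^2 + 1*|exp(4*I*pi/7)|^2 + 1*|exp(-6*I*pi/7)|^2 + 1*|exp(-2*I*pi/7)|^2 + 1*|exp(2*I*pi/7)|^2 + 1*|exp(6*I*pi/7)|^2 + 1*|exp(-4*I*pi/7)|^2]
  = (1/7)[(1) + (1) + (1) + (1) + (1) + (1) + (1)] = 7/7 = 1.
(Exp terms are combined using exp(i*s)*conj(exp(i*t)) = exp(i*(s-t)), and sums of them are collapsed using the identity that for every m > 1 the m distinct m-th roots of unity sum to 0, e.g. 1 + exp(2*I*pi/3) + exp(-2*I*pi/3) = 0.)
A character is irreducible iff <chi, chi> = 1, so this representation is irreducible.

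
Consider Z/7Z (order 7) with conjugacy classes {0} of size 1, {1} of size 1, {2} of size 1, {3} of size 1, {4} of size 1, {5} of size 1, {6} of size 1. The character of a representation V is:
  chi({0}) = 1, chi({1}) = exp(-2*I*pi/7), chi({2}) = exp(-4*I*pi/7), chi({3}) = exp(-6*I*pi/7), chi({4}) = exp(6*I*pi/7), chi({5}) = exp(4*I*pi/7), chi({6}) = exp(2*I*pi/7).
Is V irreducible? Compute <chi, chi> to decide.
Irreducible: <chi, chi> = 1.

Derivation: <chi, chi> = (1/|G|) sum_C |C| * |chi(C)|^2 = (1/7)[1*|1|^2 + 1*|exp(-2*I*pi/7)|^2 + 1*|exp(-4*I*pi/7)|^2 + 1*|exp(-6*I*pi/7)|^2 + 1*|exp(6*I*pi/7)|^2 + 1*|exp(4*I*pi/7)|^2 + 1*|exp(2*I*pi/7)|^2]
  = (1/7)[(1) + (1) + (1) + (1) + (1) + (1) + (1)] = 7/7 = 1.
(Exp terms are combined using exp(i*s)*conj(exp(i*t)) = exp(i*(s-t)), and sums of them are collapsed using the identity that for every m > 1 the m distinct m-th roots of unity sum to 0, e.g. 1 + exp(2*I*pi/3) + exp(-2*I*pi/3) = 0.)
A character is irreducible iff <chi, chi> = 1, so this representation is irreducible.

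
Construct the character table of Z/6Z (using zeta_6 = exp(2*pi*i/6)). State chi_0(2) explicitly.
Character table of Z/6Z (irreps indexed chi_0,...,chi_5 with chi_k(m) = zeta_6^(k*m), zeta_6 = exp(2*pi*i/6)):
  irrep \ class  {0} (size 1)  {1} (size 1)    {2} (size 1)    {3} (size 1)  {4} (size 1)    {5} (size 1)  
  chi_0          1             1               1               1             1               1             
  chi_1          1             exp(I*pi/3)     exp(2*I*pi/3)   -1            exp(-2*I*pi/3)  exp(-I*pi/3)  
  chi_2          1             exp(2*I*pi/3)   exp(-2*I*pi/3)  1             exp(2*I*pi/3)   exp(-2*I*pi/3)
  chi_3          1             -1              1               -1            1               -1            
  chi_4          1             exp(-2*I*pi/3)  exp(2*I*pi/3)   1             exp(-2*I*pi/3)  exp(2*I*pi/3) 
  chi_5          1             exp(-I*pi/3)    exp(-2*I*pi/3)  -1            exp(2*I*pi/3)   exp(I*pi/3)   

Spot check: chi_0(2) = zeta_6^(0*2) = zeta_6^0 = 1.

Derivation: Z/6Z is abelian, so all 6 irreducible complex representations are 1-dimensional. They are given by chi_k(m) = zeta_6^(k*m) for k = 0,...,5. Row orthogonality: sum_m chi_k(m) conj(chi_l(m)) = 6 * [k = l].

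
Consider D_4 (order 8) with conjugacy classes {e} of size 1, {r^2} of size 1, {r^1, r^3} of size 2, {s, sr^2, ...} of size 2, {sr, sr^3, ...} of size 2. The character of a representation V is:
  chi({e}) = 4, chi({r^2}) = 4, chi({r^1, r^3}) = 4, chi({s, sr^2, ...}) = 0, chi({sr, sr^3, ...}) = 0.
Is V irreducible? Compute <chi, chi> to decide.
Not irreducible (reducible): <chi, chi> = 8 > 1.

Details: <chi, chi> = (1/|G|) sum_C |C| * |chi(C)|^2 = (1/8)[1*|4|^2 + 1*|4|^2 + 2*|4|^2 + 2*|0|^2 + 2*|0|^2]
  = (1/8)[(16) + (16) + (32) + (0) + (0)] = 64/8 = 8.
A character is irreducible iff <chi, chi> = 1, so this representation is reducible.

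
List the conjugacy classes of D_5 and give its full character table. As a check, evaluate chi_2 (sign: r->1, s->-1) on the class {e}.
Conjugacy classes: {e} of size 1, {r^1, r^4} of size 2, {r^2, r^3} of size 2, {s, sr, ..., sr^4} of size 5.
Character table:
  irrep \ class              {e} (size 1)  {r^1, r^4} (size 2)  {r^2, r^3} (size 2)  {s, sr, ..., sr^4} (size 5)
  chi_1 (triv)               1             1                    1                    1                          
  chi_2 (sign: r->1, s->-1)  1             1                    1                    -1                         
  chi_3 (2d, j=1)            2             -1/2 + sqrt(5)/2     -sqrt(5)/2 - 1/2     0                          
  chi_4 (2d, j=2)            2             -sqrt(5)/2 - 1/2     -1/2 + sqrt(5)/2     0                          

Spot check: chi_2 (sign: r->1, s->-1) on {e} = 1.

D_5 has order 2*5 = 10 with 4 conjugacy classes, hence 4 irreducibles. Sum of squared dims 1 + 1 + 4 + 4 = 10 = |G|. Linear characters come from the abelianisation; the 2-dimensional irreps have character r^k -> 2*cos(2*pi*j*k/5), reflections -> 0.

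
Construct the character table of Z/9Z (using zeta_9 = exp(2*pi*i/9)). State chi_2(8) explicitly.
Character table of Z/9Z (irreps indexed chi_0,...,chi_8 with chi_k(m) = zeta_9^(k*m), zeta_9 = exp(2*pi*i/9)):
  irrep \ class  {0} (size 1)  {1} (size 1)    {2} (size 1)    {3} (size 1)    {4} (size 1)    {5} (size 1)    {6} (size 1)    {7} (size 1)    {8} (size 1)  
  chi_0          1             1               1               1               1               1               1               1               1             
  chi_1          1             exp(2*I*pi/9)   exp(4*I*pi/9)   exp(2*I*pi/3)   exp(8*I*pi/9)   exp(-8*I*pi/9)  exp(-2*I*pi/3)  exp(-4*I*pi/9)  exp(-2*I*pi/9)
  chi_2          1             exp(4*I*pi/9)   exp(8*I*pi/9)   exp(-2*I*pi/3)  exp(-2*I*pi/9)  exp(2*I*pi/9)   exp(2*I*pi/3)   exp(-8*I*pi/9)  exp(-4*I*pi/9)
  chi_3          1             exp(2*I*pi/3)   exp(-2*I*pi/3)  1               exp(2*I*pi/3)   exp(-2*I*pi/3)  1               exp(2*I*pi/3)   exp(-2*I*pi/3)
  chi_4          1             exp(8*I*pi/9)   exp(-2*I*pi/9)  exp(2*I*pi/3)   exp(-4*I*pi/9)  exp(4*I*pi/9)   exp(-2*I*pi/3)  exp(2*I*pi/9)   exp(-8*I*pi/9)
  chi_5          1             exp(-8*I*pi/9)  exp(2*I*pi/9)   exp(-2*I*pi/3)  exp(4*I*pi/9)   exp(-4*I*pi/9)  exp(2*I*pi/3)   exp(-2*I*pi/9)  exp(8*I*pi/9) 
  chi_6          1             exp(-2*I*pi/3)  exp(2*I*pi/3)   1               exp(-2*I*pi/3)  exp(2*I*pi/3)   1               exp(-2*I*pi/3)  exp(2*I*pi/3) 
  chi_7          1             exp(-4*I*pi/9)  exp(-8*I*pi/9)  exp(2*I*pi/3)   exp(2*I*pi/9)   exp(-2*I*pi/9)  exp(-2*I*pi/3)  exp(8*I*pi/9)   exp(4*I*pi/9) 
  chi_8          1             exp(-2*I*pi/9)  exp(-4*I*pi/9)  exp(-2*I*pi/3)  exp(-8*I*pi/9)  exp(8*I*pi/9)   exp(2*I*pi/3)   exp(4*I*pi/9)   exp(2*I*pi/9) 

Spot check: chi_2(8) = zeta_9^(2*8) = zeta_9^16 = exp(-4*I*pi/9).

Details: Z/9Z is abelian, so all 9 irreducible complex representations are 1-dimensional. They are given by chi_k(m) = zeta_9^(k*m) for k = 0,...,8. Row orthogonality: sum_m chi_k(m) conj(chi_l(m)) = 9 * [k = l].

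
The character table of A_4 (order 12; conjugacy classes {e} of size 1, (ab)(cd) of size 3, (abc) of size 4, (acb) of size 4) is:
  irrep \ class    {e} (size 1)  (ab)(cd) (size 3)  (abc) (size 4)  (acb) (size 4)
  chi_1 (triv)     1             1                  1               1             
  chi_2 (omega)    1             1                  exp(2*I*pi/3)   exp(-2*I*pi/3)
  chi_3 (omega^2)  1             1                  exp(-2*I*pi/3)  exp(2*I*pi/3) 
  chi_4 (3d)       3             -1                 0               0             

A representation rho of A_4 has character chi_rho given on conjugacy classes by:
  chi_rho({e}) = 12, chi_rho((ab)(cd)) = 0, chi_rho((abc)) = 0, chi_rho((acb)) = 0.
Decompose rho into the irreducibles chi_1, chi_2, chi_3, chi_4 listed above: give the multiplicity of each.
Multiplicities: chi_1: 1, chi_2: 1, chi_3: 1, chi_4: 3.

Explanation: Use <chi_rho, chi> = (1/|G|) sum_C |C| * chi_rho(C) * conj(chi(C)) with |G| = 12 for each irreducible chi in the table:
  <chi_rho, chi_1> = (1/12)[1*(12)*conj(1) + 3*(0)*conj(1) + 4*(0)*conj(1) + 4*(0)*conj(1)]
      = (1/12)[(12) + (0) + (0) + (0)] = 12/12 = 1
  <chi_rho, chi_2> = (1/12)[1*(12)*conj(1) + 3*(0)*conj(1) + 4*(0)*conj(exp(2*I*pi/3)) + 4*(0)*conj(exp(-2*I*pi/3))]
      = (1/12)[(12) + (0) + (0) + (0)] = 12/12 = 1
  <chi_rho, chi_3> = (1/12)[1*(12)*conj(1) + 3*(0)*conj(1) + 4*(0)*conj(exp(-2*I*pi/3)) + 4*(0)*conj(exp(2*I*pi/3))]
      = (1/12)[(12) + (0) + (0) + (0)] = 12/12 = 1
  <chi_rho, chi_4> = (1/12)[1*(12)*conj(3) + 3*(0)*conj(-1) + 4*(0)*conj(0) + 4*(0)*conj(0)]
      = (1/12)[(36) + (0) + (0) + (0)] = 36/12 = 3
(Exp terms are combined using exp(i*s)*conj(exp(i*t)) = exp(i*(s-t)), and sums of them are collapsed using the identity that for every m > 1 the m distinct m-th roots of unity sum to 0, e.g. 1 + exp(2*I*pi/3) + exp(-2*I*pi/3) = 0.)
Dimension check: dim(rho) = sum (mult * dim) = 1*1 + 1*1 + 1*1 + 3*3 = 12 = chi_rho(e) = 12.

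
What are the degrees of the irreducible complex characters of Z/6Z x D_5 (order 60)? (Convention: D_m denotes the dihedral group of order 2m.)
Dimensions: 1, 1, 1, 1, 1, 1, 1, 1, 1, 1, 1, 1, 2, 2, 2, 2, 2, 2, 2, 2, 2, 2, 2, 2

Why: There are 24 irreducibles (= number of conjugacy classes). Their dimensions d_i satisfy sum d_i^2 = |G| = 60: 1 + 1 + 1 + 1 + 1 + 1 + 1 + 1 + 1 + 1 + 1 + 1 + 4 + 4 + 4 + 4 + 4 + 4 + 4 + 4 + 4 + 4 + 4 + 4 = 60. (For the product with Z/6Z: each of the 6 1-dim characters of Z/6Z tensors with each irrep of D_5, giving 6 copies of each D_5-dimension.)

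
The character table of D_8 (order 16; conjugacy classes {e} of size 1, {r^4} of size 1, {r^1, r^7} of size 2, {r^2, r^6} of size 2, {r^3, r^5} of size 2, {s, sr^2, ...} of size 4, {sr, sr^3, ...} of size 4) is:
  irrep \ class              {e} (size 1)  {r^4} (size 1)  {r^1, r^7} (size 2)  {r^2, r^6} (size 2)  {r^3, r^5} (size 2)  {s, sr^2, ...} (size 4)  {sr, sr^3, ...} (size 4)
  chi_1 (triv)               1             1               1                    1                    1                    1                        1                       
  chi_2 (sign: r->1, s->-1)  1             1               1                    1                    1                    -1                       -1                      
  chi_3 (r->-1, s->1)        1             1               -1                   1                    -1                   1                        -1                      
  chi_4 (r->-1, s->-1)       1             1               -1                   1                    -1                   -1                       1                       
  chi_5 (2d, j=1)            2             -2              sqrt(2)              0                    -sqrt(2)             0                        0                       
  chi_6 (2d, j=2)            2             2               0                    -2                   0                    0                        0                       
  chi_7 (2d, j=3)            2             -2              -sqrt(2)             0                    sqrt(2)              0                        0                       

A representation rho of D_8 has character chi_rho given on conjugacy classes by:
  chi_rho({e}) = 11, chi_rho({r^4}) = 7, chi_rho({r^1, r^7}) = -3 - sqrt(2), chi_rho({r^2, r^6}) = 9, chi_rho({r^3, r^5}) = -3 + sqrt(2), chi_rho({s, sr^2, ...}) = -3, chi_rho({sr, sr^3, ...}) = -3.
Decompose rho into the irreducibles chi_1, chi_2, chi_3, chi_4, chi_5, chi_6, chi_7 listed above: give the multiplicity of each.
Multiplicities: chi_1: 0, chi_2: 3, chi_3: 3, chi_4: 3, chi_5: 0, chi_6: 0, chi_7: 1.

Use <chi_rho, chi> = (1/|G|) sum_C |C| * chi_rho(C) * conj(chi(C)) with |G| = 16 for each irreducible chi in the table:
  <chi_rho, chi_1> = (1/16)[1*(11)*conj(1) + 1*(7)*conj(1) + 2*(-3 - sqrt(2))*conj(1) + 2*(9)*conj(1) + 2*(-3 + sqrt(2))*conj(1) + 4*(-3)*conj(1) + 4*(-3)*conj(1)]
      = (1/16)[(11) + (7) + (-6 - 2*sqrt(2)) + (18) + (-6 + 2*sqrt(2)) + (-12) + (-12)] = 0/16 = 0
  <chi_rho, chi_2> = (1/16)[1*(11)*conj(1) + 1*(7)*conj(1) + 2*(-3 - sqrt(2))*conj(1) + 2*(9)*conj(1) + 2*(-3 + sqrt(2))*conj(1) + 4*(-3)*conj(-1) + 4*(-3)*conj(-1)]
      = (1/16)[(11) + (7) + (-6 - 2*sqrt(2)) + (18) + (-6 + 2*sqrt(2)) + (12) + (12)] = 48/16 = 3
  <chi_rho, chi_3> = (1/16)[1*(11)*conj(1) + 1*(7)*conj(1) + 2*(-3 - sqrt(2))*conj(-1) + 2*(9)*conj(1) + 2*(-3 + sqrt(2))*conj(-1) + 4*(-3)*conj(1) + 4*(-3)*conj(-1)]
      = (1/16)[(11) + (7) + (2*sqrt(2) + 6) + (18) + (6 - 2*sqrt(2)) + (-12) + (12)] = 48/16 = 3
  <chi_rho, chi_4> = (1/16)[1*(11)*conj(1) + 1*(7)*conj(1) + 2*(-3 - sqrt(2))*conj(-1) + 2*(9)*conj(1) + 2*(-3 + sqrt(2))*conj(-1) + 4*(-3)*conj(-1) + 4*(-3)*conj(1)]
      = (1/16)[(11) + (7) + (2*sqrt(2) + 6) + (18) + (6 - 2*sqrt(2)) + (12) + (-12)] = 48/16 = 3
  <chi_rho, chi_5> = (1/16)[1*(11)*conj(2) + 1*(7)*conj(-2) + 2*(-3 - sqrt(2))*conj(sqrt(2)) + 2*(9)*conj(0) + 2*(-3 + sqrt(2))*conj(-sqrt(2)) + 4*(-3)*conj(0) + 4*(-3)*conj(0)]
      = (1/16)[(22) + (-14) + (-6*sqrt(2) - 4) + (0) + (-4 + 6*sqrt(2)) + (0) + (0)] = 0/16 = 0
  <chi_rho, chi_6> = (1/16)[1*(11)*conj(2) + 1*(7)*conj(2) + 2*(-3 - sqrt(2))*conj(0) + 2*(9)*conj(-2) + 2*(-3 + sqrt(2))*conj(0) + 4*(-3)*conj(0) + 4*(-3)*conj(0)]
      = (1/16)[(22) + (14) + (0) + (-36) + (0) + (0) + (0)] = 0/16 = 0
  <chi_rho, chi_7> = (1/16)[1*(11)*conj(2) + 1*(7)*conj(-2) + 2*(-3 - sqrt(2))*conj(-sqrt(2)) + 2*(9)*conj(0) + 2*(-3 + sqrt(2))*conj(sqrt(2)) + 4*(-3)*conj(0) + 4*(-3)*conj(0)]
      = (1/16)[(22) + (-14) + (4 + 6*sqrt(2)) + (0) + (4 - 6*sqrt(2)) + (0) + (0)] = 16/16 = 1
Dimension check: dim(rho) = sum (mult * dim) = 0*1 + 3*1 + 3*1 + 3*1 + 0*2 + 0*2 + 1*2 = 11 = chi_rho(e) = 11.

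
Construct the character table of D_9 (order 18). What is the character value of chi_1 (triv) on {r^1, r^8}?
Conjugacy classes: {e} of size 1, {r^1, r^8} of size 2, {r^2, r^7} of size 2, {r^3, r^6} of size 2, {r^4, r^5} of size 2, {s, sr, ..., sr^8} of size 9.
Character table:
  irrep \ class              {e} (size 1)  {r^1, r^8} (size 2)  {r^2, r^7} (size 2)  {r^3, r^6} (size 2)  {r^4, r^5} (size 2)  {s, sr, ..., sr^8} (size 9)
  chi_1 (triv)               1             1                    1                    1                    1                    1                          
  chi_2 (sign: r->1, s->-1)  1             1                    1                    1                    1                    -1                         
  chi_3 (2d, j=1)            2             2*cos(2*pi/9)        2*cos(4*pi/9)        -1                   -2*cos(pi/9)         0                          
  chi_4 (2d, j=2)            2             2*cos(4*pi/9)        -2*cos(pi/9)         -1                   2*cos(2*pi/9)        0                          
  chi_5 (2d, j=3)            2             -1                   -1                   2                    -1                   0                          
  chi_6 (2d, j=4)            2             -2*cos(pi/9)         2*cos(2*pi/9)        -1                   2*cos(4*pi/9)        0                          

Spot check: chi_1 (triv) on {r^1, r^8} = 1.

Why: D_9 has order 2*9 = 18 with 6 conjugacy classes, hence 6 irreducibles. Sum of squared dims 1 + 1 + 4 + 4 + 4 + 4 = 18 = |G|. Linear characters come from the abelianisation; the 2-dimensional irreps have character r^k -> 2*cos(2*pi*j*k/9), reflections -> 0.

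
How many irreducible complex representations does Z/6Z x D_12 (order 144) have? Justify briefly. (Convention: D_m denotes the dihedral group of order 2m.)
54

Justification: The number of irreducible complex representations of a finite group equals its number of conjugacy classes. For a direct product, #classes(G x H) = #classes(G) * #classes(H). Z/6Z has 6 classes (abelian), D_12 has 9 classes, so 6 * 9 = 54, so Z/6Z x D_12 (order 144) has exactly 54 irreducible complex representations.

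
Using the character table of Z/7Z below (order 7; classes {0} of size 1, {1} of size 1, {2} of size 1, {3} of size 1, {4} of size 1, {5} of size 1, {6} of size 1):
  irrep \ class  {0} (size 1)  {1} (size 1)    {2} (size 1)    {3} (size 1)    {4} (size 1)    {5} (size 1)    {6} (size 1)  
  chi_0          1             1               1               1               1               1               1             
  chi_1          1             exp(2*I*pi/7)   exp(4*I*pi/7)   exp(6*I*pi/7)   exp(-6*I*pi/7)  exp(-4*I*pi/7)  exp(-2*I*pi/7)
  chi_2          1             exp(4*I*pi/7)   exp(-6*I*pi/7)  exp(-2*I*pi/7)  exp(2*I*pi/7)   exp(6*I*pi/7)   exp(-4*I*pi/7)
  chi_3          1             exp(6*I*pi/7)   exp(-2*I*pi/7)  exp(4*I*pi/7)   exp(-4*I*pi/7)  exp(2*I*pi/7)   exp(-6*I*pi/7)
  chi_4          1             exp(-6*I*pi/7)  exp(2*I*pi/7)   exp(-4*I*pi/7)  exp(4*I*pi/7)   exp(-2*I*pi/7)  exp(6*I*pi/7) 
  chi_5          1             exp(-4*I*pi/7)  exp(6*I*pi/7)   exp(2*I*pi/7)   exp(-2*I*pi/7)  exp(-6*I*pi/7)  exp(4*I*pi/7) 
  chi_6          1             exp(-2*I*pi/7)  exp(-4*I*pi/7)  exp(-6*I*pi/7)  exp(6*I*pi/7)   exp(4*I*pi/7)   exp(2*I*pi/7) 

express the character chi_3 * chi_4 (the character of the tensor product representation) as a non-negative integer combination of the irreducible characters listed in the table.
chi_3 tensor chi_4 = chi_0 (all other irreducibles have multiplicity 0).

Solution. The character of a tensor product is the pointwise product (chi_3 * chi_4)(C) = chi_3(C) * chi_4(C):
  {0}: (1)*(1), {1}: (exp(6*I*pi/7))*(exp(-6*I*pi/7)), {2}: (exp(-2*I*pi/7))*(exp(2*I*pi/7)), {3}: (exp(4*I*pi/7))*(exp(-4*I*pi/7)), {4}: (exp(-4*I*pi/7))*(exp(4*I*pi/7)), {5}: (exp(2*I*pi/7))*(exp(-2*I*pi/7)), {6}: (exp(-6*I*pi/7))*(exp(6*I*pi/7))
so (chi_3 * chi_4) takes values
  {0} -> 1, {1} -> 1, {2} -> 1, {3} -> 1, {4} -> 1, {5} -> 1, {6} -> 1.
Now take the inner product of this character with each irreducible chi from the table, <chi_3*chi_4, chi> = (1/7) sum_C |C| (chi_3*chi_4)(C) conj(chi(C)):
  <chi_3*chi_4, chi_0> = (1/7)[1*(1)*conj(1) + 1*(1)*conj(1) + 1*(1)*conj(1) + 1*(1)*conj(1) + 1*(1)*conj(1) + 1*(1)*conj(1) + 1*(1)*conj(1)]
      = (1/7)[(1) + (1) + (1) + (1) + (1) + (1) + (1)] = 7/7 = 1
  <chi_3*chi_4, chi_1> = (1/7)[1*(1)*conj(1) + 1*(1)*conj(exp(2*I*pi/7)) + 1*(1)*conj(exp(4*I*pi/7)) + 1*(1)*conj(exp(6*I*pi/7)) + 1*(1)*conj(exp(-6*I*pi/7)) + 1*(1)*conj(exp(-4*I*pi/7)) + 1*(1)*conj(exp(-2*I*pi/7))]
      = (1/7)[(1) + (exp(-2*I*pi/7)) + (exp(-4*I*pi/7)) + (exp(-6*I*pi/7)) + (exp(6*I*pi/7)) + (exp(4*I*pi/7)) + (exp(2*I*pi/7))] = 0/7 = 0
  <chi_3*chi_4, chi_2> = (1/7)[1*(1)*conj(1) + 1*(1)*conj(exp(4*I*pi/7)) + 1*(1)*conj(exp(-6*I*pi/7)) + 1*(1)*conj(exp(-2*I*pi/7)) + 1*(1)*conj(exp(2*I*pi/7)) + 1*(1)*conj(exp(6*I*pi/7)) + 1*(1)*conj(exp(-4*I*pi/7))]
      = (1/7)[(1) + (exp(-4*I*pi/7)) + (exp(6*I*pi/7)) + (exp(2*I*pi/7)) + (exp(-2*I*pi/7)) + (exp(-6*I*pi/7)) + (exp(4*I*pi/7))] = 0/7 = 0
  <chi_3*chi_4, chi_3> = (1/7)[1*(1)*conj(1) + 1*(1)*conj(exp(6*I*pi/7)) + 1*(1)*conj(exp(-2*I*pi/7)) + 1*(1)*conj(exp(4*I*pi/7)) + 1*(1)*conj(exp(-4*I*pi/7)) + 1*(1)*conj(exp(2*I*pi/7)) + 1*(1)*conj(exp(-6*I*pi/7))]
      = (1/7)[(1) + (exp(-6*I*pi/7)) + (exp(2*I*pi/7)) + (exp(-4*I*pi/7)) + (exp(4*I*pi/7)) + (exp(-2*I*pi/7)) + (exp(6*I*pi/7))] = 0/7 = 0
  <chi_3*chi_4, chi_4> = (1/7)[1*(1)*conj(1) + 1*(1)*conj(exp(-6*I*pi/7)) + 1*(1)*conj(exp(2*I*pi/7)) + 1*(1)*conj(exp(-4*I*pi/7)) + 1*(1)*conj(exp(4*I*pi/7)) + 1*(1)*conj(exp(-2*I*pi/7)) + 1*(1)*conj(exp(6*I*pi/7))]
      = (1/7)[(1) + (exp(6*I*pi/7)) + (exp(-2*I*pi/7)) + (exp(4*I*pi/7)) + (exp(-4*I*pi/7)) + (exp(2*I*pi/7)) + (exp(-6*I*pi/7))] = 0/7 = 0
  <chi_3*chi_4, chi_5> = (1/7)[1*(1)*conj(1) + 1*(1)*conj(exp(-4*I*pi/7)) + 1*(1)*conj(exp(6*I*pi/7)) + 1*(1)*conj(exp(2*I*pi/7)) + 1*(1)*conj(exp(-2*I*pi/7)) + 1*(1)*conj(exp(-6*I*pi/7)) + 1*(1)*conj(exp(4*I*pi/7))]
      = (1/7)[(1) + (exp(4*I*pi/7)) + (exp(-6*I*pi/7)) + (exp(-2*I*pi/7)) + (exp(2*I*pi/7)) + (exp(6*I*pi/7)) + (exp(-4*I*pi/7))] = 0/7 = 0
  <chi_3*chi_4, chi_6> = (1/7)[1*(1)*conj(1) + 1*(1)*conj(exp(-2*I*pi/7)) + 1*(1)*conj(exp(-4*I*pi/7)) + 1*(1)*conj(exp(-6*I*pi/7)) + 1*(1)*conj(exp(6*I*pi/7)) + 1*(1)*conj(exp(4*I*pi/7)) + 1*(1)*conj(exp(2*I*pi/7))]
      = (1/7)[(1) + (exp(2*I*pi/7)) + (exp(4*I*pi/7)) + (exp(6*I*pi/7)) + (exp(-6*I*pi/7)) + (exp(-4*I*pi/7)) + (exp(-2*I*pi/7))] = 0/7 = 0
(Exp terms are combined using exp(i*s)*conj(exp(i*t)) = exp(i*(s-t)), and sums of them are collapsed using the identity that for every m > 1 the m distinct m-th roots of unity sum to 0, e.g. 1 + exp(2*I*pi/3) + exp(-2*I*pi/3) = 0.)
Hence the multiplicities are chi_0: 1. Dimension check: dim(chi_3)*dim(chi_4) = 1*1 = 1 and sum (mult * dim) = 1*1 = 1.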